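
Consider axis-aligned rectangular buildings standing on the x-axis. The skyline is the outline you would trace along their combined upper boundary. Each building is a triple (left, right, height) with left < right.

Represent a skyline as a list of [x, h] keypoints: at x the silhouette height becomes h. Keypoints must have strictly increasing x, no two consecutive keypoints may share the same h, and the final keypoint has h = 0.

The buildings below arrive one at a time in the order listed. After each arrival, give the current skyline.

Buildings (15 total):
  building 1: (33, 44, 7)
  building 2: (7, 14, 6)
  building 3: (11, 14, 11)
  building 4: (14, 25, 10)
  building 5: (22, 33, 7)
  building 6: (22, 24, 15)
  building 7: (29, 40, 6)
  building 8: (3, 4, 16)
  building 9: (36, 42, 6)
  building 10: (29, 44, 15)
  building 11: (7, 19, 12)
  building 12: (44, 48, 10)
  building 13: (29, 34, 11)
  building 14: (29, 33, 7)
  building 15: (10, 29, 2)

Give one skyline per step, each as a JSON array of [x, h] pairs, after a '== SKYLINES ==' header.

== SKYLINES ==
[[33,7],[44,0]]
[[7,6],[14,0],[33,7],[44,0]]
[[7,6],[11,11],[14,0],[33,7],[44,0]]
[[7,6],[11,11],[14,10],[25,0],[33,7],[44,0]]
[[7,6],[11,11],[14,10],[25,7],[44,0]]
[[7,6],[11,11],[14,10],[22,15],[24,10],[25,7],[44,0]]
[[7,6],[11,11],[14,10],[22,15],[24,10],[25,7],[44,0]]
[[3,16],[4,0],[7,6],[11,11],[14,10],[22,15],[24,10],[25,7],[44,0]]
[[3,16],[4,0],[7,6],[11,11],[14,10],[22,15],[24,10],[25,7],[44,0]]
[[3,16],[4,0],[7,6],[11,11],[14,10],[22,15],[24,10],[25,7],[29,15],[44,0]]
[[3,16],[4,0],[7,12],[19,10],[22,15],[24,10],[25,7],[29,15],[44,0]]
[[3,16],[4,0],[7,12],[19,10],[22,15],[24,10],[25,7],[29,15],[44,10],[48,0]]
[[3,16],[4,0],[7,12],[19,10],[22,15],[24,10],[25,7],[29,15],[44,10],[48,0]]
[[3,16],[4,0],[7,12],[19,10],[22,15],[24,10],[25,7],[29,15],[44,10],[48,0]]
[[3,16],[4,0],[7,12],[19,10],[22,15],[24,10],[25,7],[29,15],[44,10],[48,0]]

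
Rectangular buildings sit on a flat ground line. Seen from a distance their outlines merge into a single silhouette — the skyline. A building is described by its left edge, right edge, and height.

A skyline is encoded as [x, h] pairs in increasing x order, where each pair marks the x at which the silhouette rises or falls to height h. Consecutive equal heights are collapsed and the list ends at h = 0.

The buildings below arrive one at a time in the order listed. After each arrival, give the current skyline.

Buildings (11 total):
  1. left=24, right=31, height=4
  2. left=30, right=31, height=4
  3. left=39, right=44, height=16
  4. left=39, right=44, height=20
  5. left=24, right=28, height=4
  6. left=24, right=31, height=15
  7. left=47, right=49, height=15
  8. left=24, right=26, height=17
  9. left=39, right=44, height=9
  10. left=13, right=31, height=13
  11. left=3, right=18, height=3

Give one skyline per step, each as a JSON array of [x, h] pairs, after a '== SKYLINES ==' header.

== SKYLINES ==
[[24,4],[31,0]]
[[24,4],[31,0]]
[[24,4],[31,0],[39,16],[44,0]]
[[24,4],[31,0],[39,20],[44,0]]
[[24,4],[31,0],[39,20],[44,0]]
[[24,15],[31,0],[39,20],[44,0]]
[[24,15],[31,0],[39,20],[44,0],[47,15],[49,0]]
[[24,17],[26,15],[31,0],[39,20],[44,0],[47,15],[49,0]]
[[24,17],[26,15],[31,0],[39,20],[44,0],[47,15],[49,0]]
[[13,13],[24,17],[26,15],[31,0],[39,20],[44,0],[47,15],[49,0]]
[[3,3],[13,13],[24,17],[26,15],[31,0],[39,20],[44,0],[47,15],[49,0]]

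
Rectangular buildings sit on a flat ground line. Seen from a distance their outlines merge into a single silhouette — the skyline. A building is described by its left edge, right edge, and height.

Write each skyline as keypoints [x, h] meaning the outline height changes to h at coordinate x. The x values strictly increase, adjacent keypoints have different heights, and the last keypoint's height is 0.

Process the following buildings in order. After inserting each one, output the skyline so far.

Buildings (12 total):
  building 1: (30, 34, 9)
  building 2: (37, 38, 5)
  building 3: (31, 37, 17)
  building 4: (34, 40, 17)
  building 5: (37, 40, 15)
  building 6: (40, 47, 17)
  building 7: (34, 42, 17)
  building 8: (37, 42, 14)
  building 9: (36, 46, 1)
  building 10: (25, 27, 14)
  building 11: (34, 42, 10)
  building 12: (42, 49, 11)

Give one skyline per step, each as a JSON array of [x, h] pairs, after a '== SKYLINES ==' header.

== SKYLINES ==
[[30,9],[34,0]]
[[30,9],[34,0],[37,5],[38,0]]
[[30,9],[31,17],[37,5],[38,0]]
[[30,9],[31,17],[40,0]]
[[30,9],[31,17],[40,0]]
[[30,9],[31,17],[47,0]]
[[30,9],[31,17],[47,0]]
[[30,9],[31,17],[47,0]]
[[30,9],[31,17],[47,0]]
[[25,14],[27,0],[30,9],[31,17],[47,0]]
[[25,14],[27,0],[30,9],[31,17],[47,0]]
[[25,14],[27,0],[30,9],[31,17],[47,11],[49,0]]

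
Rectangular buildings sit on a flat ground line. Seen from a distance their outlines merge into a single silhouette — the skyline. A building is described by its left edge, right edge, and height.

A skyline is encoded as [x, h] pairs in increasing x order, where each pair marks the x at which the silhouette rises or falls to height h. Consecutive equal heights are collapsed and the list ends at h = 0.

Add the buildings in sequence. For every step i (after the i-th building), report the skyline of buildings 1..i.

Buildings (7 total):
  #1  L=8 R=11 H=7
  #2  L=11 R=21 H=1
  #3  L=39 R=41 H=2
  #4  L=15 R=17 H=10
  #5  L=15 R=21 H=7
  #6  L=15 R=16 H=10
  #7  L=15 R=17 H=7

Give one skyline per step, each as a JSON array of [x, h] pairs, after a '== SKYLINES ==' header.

== SKYLINES ==
[[8,7],[11,0]]
[[8,7],[11,1],[21,0]]
[[8,7],[11,1],[21,0],[39,2],[41,0]]
[[8,7],[11,1],[15,10],[17,1],[21,0],[39,2],[41,0]]
[[8,7],[11,1],[15,10],[17,7],[21,0],[39,2],[41,0]]
[[8,7],[11,1],[15,10],[17,7],[21,0],[39,2],[41,0]]
[[8,7],[11,1],[15,10],[17,7],[21,0],[39,2],[41,0]]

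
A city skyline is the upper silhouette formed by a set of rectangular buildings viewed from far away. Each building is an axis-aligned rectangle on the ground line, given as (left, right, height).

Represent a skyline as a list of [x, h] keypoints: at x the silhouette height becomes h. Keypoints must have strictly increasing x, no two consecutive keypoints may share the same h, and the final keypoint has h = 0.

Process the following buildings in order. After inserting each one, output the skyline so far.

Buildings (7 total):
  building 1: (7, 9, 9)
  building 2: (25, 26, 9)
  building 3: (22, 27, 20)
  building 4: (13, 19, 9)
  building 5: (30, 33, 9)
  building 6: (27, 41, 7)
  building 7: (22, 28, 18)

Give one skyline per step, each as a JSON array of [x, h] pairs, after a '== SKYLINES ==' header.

== SKYLINES ==
[[7,9],[9,0]]
[[7,9],[9,0],[25,9],[26,0]]
[[7,9],[9,0],[22,20],[27,0]]
[[7,9],[9,0],[13,9],[19,0],[22,20],[27,0]]
[[7,9],[9,0],[13,9],[19,0],[22,20],[27,0],[30,9],[33,0]]
[[7,9],[9,0],[13,9],[19,0],[22,20],[27,7],[30,9],[33,7],[41,0]]
[[7,9],[9,0],[13,9],[19,0],[22,20],[27,18],[28,7],[30,9],[33,7],[41,0]]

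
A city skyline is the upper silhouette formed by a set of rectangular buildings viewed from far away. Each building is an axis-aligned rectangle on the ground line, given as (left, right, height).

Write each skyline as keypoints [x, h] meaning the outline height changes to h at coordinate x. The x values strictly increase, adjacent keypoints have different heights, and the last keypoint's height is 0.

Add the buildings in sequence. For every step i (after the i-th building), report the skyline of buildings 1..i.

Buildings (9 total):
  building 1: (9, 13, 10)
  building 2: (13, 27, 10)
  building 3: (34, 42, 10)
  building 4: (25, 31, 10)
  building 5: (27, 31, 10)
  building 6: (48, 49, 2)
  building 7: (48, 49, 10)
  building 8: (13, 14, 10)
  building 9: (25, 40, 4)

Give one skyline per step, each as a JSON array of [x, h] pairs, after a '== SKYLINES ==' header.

== SKYLINES ==
[[9,10],[13,0]]
[[9,10],[27,0]]
[[9,10],[27,0],[34,10],[42,0]]
[[9,10],[31,0],[34,10],[42,0]]
[[9,10],[31,0],[34,10],[42,0]]
[[9,10],[31,0],[34,10],[42,0],[48,2],[49,0]]
[[9,10],[31,0],[34,10],[42,0],[48,10],[49,0]]
[[9,10],[31,0],[34,10],[42,0],[48,10],[49,0]]
[[9,10],[31,4],[34,10],[42,0],[48,10],[49,0]]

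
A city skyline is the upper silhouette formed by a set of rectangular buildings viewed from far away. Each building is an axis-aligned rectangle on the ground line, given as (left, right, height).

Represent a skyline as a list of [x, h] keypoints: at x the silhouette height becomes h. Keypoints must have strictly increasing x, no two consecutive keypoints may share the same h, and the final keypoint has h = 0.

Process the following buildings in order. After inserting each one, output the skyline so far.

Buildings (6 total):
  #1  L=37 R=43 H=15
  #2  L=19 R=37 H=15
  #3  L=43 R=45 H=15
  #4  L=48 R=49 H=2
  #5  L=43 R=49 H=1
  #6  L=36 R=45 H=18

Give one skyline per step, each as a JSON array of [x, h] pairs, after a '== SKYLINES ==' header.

== SKYLINES ==
[[37,15],[43,0]]
[[19,15],[43,0]]
[[19,15],[45,0]]
[[19,15],[45,0],[48,2],[49,0]]
[[19,15],[45,1],[48,2],[49,0]]
[[19,15],[36,18],[45,1],[48,2],[49,0]]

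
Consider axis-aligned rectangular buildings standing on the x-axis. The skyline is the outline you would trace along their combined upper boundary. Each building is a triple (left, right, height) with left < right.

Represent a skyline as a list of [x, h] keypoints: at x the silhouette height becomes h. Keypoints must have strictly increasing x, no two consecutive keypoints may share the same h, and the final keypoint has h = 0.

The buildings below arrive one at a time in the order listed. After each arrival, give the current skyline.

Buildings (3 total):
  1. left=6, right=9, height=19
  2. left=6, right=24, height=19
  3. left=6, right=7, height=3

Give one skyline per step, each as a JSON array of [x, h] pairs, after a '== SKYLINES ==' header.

== SKYLINES ==
[[6,19],[9,0]]
[[6,19],[24,0]]
[[6,19],[24,0]]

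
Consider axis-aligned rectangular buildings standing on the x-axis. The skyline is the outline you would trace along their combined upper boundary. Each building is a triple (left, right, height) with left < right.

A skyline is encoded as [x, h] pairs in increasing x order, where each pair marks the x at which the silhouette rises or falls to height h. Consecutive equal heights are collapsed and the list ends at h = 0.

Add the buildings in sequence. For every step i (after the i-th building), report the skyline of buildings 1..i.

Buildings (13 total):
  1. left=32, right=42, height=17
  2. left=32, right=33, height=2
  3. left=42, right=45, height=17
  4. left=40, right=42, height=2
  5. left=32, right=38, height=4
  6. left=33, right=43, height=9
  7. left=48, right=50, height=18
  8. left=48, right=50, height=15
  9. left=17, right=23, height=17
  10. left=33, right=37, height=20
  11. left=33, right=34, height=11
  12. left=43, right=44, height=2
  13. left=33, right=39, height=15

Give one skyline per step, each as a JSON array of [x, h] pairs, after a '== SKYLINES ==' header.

== SKYLINES ==
[[32,17],[42,0]]
[[32,17],[42,0]]
[[32,17],[45,0]]
[[32,17],[45,0]]
[[32,17],[45,0]]
[[32,17],[45,0]]
[[32,17],[45,0],[48,18],[50,0]]
[[32,17],[45,0],[48,18],[50,0]]
[[17,17],[23,0],[32,17],[45,0],[48,18],[50,0]]
[[17,17],[23,0],[32,17],[33,20],[37,17],[45,0],[48,18],[50,0]]
[[17,17],[23,0],[32,17],[33,20],[37,17],[45,0],[48,18],[50,0]]
[[17,17],[23,0],[32,17],[33,20],[37,17],[45,0],[48,18],[50,0]]
[[17,17],[23,0],[32,17],[33,20],[37,17],[45,0],[48,18],[50,0]]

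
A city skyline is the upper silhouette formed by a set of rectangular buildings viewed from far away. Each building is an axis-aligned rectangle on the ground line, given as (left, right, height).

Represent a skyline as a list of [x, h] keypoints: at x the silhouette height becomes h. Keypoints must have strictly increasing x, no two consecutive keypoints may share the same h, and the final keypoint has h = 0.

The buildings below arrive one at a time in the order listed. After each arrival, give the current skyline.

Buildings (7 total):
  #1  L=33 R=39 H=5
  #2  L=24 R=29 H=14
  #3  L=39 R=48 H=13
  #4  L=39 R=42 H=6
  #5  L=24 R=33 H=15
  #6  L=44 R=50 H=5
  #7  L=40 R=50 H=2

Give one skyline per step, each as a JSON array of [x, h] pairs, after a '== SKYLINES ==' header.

== SKYLINES ==
[[33,5],[39,0]]
[[24,14],[29,0],[33,5],[39,0]]
[[24,14],[29,0],[33,5],[39,13],[48,0]]
[[24,14],[29,0],[33,5],[39,13],[48,0]]
[[24,15],[33,5],[39,13],[48,0]]
[[24,15],[33,5],[39,13],[48,5],[50,0]]
[[24,15],[33,5],[39,13],[48,5],[50,0]]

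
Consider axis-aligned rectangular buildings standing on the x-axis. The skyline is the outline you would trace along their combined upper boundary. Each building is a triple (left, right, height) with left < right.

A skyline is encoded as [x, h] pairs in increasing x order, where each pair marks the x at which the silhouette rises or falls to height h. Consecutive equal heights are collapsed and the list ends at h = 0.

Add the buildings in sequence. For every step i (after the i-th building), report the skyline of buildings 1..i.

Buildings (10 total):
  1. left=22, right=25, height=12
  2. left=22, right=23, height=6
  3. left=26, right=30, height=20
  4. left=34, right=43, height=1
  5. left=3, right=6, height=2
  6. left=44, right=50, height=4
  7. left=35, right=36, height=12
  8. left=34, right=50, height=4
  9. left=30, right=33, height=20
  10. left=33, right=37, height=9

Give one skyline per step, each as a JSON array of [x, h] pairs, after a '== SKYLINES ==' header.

== SKYLINES ==
[[22,12],[25,0]]
[[22,12],[25,0]]
[[22,12],[25,0],[26,20],[30,0]]
[[22,12],[25,0],[26,20],[30,0],[34,1],[43,0]]
[[3,2],[6,0],[22,12],[25,0],[26,20],[30,0],[34,1],[43,0]]
[[3,2],[6,0],[22,12],[25,0],[26,20],[30,0],[34,1],[43,0],[44,4],[50,0]]
[[3,2],[6,0],[22,12],[25,0],[26,20],[30,0],[34,1],[35,12],[36,1],[43,0],[44,4],[50,0]]
[[3,2],[6,0],[22,12],[25,0],[26,20],[30,0],[34,4],[35,12],[36,4],[50,0]]
[[3,2],[6,0],[22,12],[25,0],[26,20],[33,0],[34,4],[35,12],[36,4],[50,0]]
[[3,2],[6,0],[22,12],[25,0],[26,20],[33,9],[35,12],[36,9],[37,4],[50,0]]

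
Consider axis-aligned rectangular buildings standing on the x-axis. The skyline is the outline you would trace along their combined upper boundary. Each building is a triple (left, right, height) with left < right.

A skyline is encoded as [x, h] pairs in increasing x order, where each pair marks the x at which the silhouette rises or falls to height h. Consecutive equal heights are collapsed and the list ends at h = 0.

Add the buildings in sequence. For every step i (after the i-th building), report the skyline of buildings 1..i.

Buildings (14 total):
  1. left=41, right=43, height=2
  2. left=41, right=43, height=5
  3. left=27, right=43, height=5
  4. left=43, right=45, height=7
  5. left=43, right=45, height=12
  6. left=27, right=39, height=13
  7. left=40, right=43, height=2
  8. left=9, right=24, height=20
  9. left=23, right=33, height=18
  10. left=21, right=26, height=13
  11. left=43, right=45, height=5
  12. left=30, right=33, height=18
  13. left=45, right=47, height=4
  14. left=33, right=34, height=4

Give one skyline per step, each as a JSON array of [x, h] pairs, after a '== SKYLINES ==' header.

== SKYLINES ==
[[41,2],[43,0]]
[[41,5],[43,0]]
[[27,5],[43,0]]
[[27,5],[43,7],[45,0]]
[[27,5],[43,12],[45,0]]
[[27,13],[39,5],[43,12],[45,0]]
[[27,13],[39,5],[43,12],[45,0]]
[[9,20],[24,0],[27,13],[39,5],[43,12],[45,0]]
[[9,20],[24,18],[33,13],[39,5],[43,12],[45,0]]
[[9,20],[24,18],[33,13],[39,5],[43,12],[45,0]]
[[9,20],[24,18],[33,13],[39,5],[43,12],[45,0]]
[[9,20],[24,18],[33,13],[39,5],[43,12],[45,0]]
[[9,20],[24,18],[33,13],[39,5],[43,12],[45,4],[47,0]]
[[9,20],[24,18],[33,13],[39,5],[43,12],[45,4],[47,0]]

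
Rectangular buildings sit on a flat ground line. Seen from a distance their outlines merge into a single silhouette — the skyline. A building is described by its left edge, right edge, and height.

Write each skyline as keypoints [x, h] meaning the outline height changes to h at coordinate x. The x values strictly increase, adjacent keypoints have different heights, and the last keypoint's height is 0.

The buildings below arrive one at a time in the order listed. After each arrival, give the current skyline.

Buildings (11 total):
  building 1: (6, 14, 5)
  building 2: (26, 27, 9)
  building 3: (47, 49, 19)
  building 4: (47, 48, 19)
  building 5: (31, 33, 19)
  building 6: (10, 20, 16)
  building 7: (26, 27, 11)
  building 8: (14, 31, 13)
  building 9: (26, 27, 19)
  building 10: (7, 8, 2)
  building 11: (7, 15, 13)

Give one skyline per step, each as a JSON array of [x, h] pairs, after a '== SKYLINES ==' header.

== SKYLINES ==
[[6,5],[14,0]]
[[6,5],[14,0],[26,9],[27,0]]
[[6,5],[14,0],[26,9],[27,0],[47,19],[49,0]]
[[6,5],[14,0],[26,9],[27,0],[47,19],[49,0]]
[[6,5],[14,0],[26,9],[27,0],[31,19],[33,0],[47,19],[49,0]]
[[6,5],[10,16],[20,0],[26,9],[27,0],[31,19],[33,0],[47,19],[49,0]]
[[6,5],[10,16],[20,0],[26,11],[27,0],[31,19],[33,0],[47,19],[49,0]]
[[6,5],[10,16],[20,13],[31,19],[33,0],[47,19],[49,0]]
[[6,5],[10,16],[20,13],[26,19],[27,13],[31,19],[33,0],[47,19],[49,0]]
[[6,5],[10,16],[20,13],[26,19],[27,13],[31,19],[33,0],[47,19],[49,0]]
[[6,5],[7,13],[10,16],[20,13],[26,19],[27,13],[31,19],[33,0],[47,19],[49,0]]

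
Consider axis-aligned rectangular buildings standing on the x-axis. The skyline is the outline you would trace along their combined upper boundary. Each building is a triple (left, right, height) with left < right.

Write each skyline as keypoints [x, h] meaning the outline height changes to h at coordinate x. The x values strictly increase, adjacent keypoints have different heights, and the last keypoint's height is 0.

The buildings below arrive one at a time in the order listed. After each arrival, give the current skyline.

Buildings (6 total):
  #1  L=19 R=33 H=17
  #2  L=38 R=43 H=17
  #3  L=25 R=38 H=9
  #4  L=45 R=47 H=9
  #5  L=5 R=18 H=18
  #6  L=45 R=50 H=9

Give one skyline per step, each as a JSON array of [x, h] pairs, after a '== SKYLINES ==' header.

== SKYLINES ==
[[19,17],[33,0]]
[[19,17],[33,0],[38,17],[43,0]]
[[19,17],[33,9],[38,17],[43,0]]
[[19,17],[33,9],[38,17],[43,0],[45,9],[47,0]]
[[5,18],[18,0],[19,17],[33,9],[38,17],[43,0],[45,9],[47,0]]
[[5,18],[18,0],[19,17],[33,9],[38,17],[43,0],[45,9],[50,0]]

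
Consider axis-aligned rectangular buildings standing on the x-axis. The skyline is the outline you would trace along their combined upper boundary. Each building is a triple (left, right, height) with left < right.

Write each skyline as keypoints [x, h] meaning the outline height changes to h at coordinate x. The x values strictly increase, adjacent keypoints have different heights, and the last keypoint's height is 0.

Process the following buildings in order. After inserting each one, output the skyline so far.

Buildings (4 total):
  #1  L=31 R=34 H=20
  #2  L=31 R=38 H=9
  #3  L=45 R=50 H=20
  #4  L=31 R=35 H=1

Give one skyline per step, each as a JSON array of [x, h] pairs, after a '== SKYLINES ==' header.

== SKYLINES ==
[[31,20],[34,0]]
[[31,20],[34,9],[38,0]]
[[31,20],[34,9],[38,0],[45,20],[50,0]]
[[31,20],[34,9],[38,0],[45,20],[50,0]]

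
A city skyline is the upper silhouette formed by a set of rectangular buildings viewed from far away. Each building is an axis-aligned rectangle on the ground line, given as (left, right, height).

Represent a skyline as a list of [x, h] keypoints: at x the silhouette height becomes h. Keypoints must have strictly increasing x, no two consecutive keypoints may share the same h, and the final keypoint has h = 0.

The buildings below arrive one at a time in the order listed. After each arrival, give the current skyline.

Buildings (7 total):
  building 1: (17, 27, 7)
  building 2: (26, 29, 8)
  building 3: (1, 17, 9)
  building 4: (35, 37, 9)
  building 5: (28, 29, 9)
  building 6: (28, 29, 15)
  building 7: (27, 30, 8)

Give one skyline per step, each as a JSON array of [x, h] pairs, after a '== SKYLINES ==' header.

== SKYLINES ==
[[17,7],[27,0]]
[[17,7],[26,8],[29,0]]
[[1,9],[17,7],[26,8],[29,0]]
[[1,9],[17,7],[26,8],[29,0],[35,9],[37,0]]
[[1,9],[17,7],[26,8],[28,9],[29,0],[35,9],[37,0]]
[[1,9],[17,7],[26,8],[28,15],[29,0],[35,9],[37,0]]
[[1,9],[17,7],[26,8],[28,15],[29,8],[30,0],[35,9],[37,0]]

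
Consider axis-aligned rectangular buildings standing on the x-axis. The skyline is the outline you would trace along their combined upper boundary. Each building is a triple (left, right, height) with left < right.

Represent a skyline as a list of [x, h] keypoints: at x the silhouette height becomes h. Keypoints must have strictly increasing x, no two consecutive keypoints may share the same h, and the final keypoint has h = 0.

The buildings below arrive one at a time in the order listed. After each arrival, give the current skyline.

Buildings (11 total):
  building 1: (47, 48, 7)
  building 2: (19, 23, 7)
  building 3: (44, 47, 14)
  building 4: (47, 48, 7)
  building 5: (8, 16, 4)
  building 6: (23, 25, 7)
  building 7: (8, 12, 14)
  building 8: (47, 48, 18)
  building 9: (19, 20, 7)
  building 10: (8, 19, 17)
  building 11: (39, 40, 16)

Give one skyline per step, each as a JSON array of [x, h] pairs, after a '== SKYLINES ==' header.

== SKYLINES ==
[[47,7],[48,0]]
[[19,7],[23,0],[47,7],[48,0]]
[[19,7],[23,0],[44,14],[47,7],[48,0]]
[[19,7],[23,0],[44,14],[47,7],[48,0]]
[[8,4],[16,0],[19,7],[23,0],[44,14],[47,7],[48,0]]
[[8,4],[16,0],[19,7],[25,0],[44,14],[47,7],[48,0]]
[[8,14],[12,4],[16,0],[19,7],[25,0],[44,14],[47,7],[48,0]]
[[8,14],[12,4],[16,0],[19,7],[25,0],[44,14],[47,18],[48,0]]
[[8,14],[12,4],[16,0],[19,7],[25,0],[44,14],[47,18],[48,0]]
[[8,17],[19,7],[25,0],[44,14],[47,18],[48,0]]
[[8,17],[19,7],[25,0],[39,16],[40,0],[44,14],[47,18],[48,0]]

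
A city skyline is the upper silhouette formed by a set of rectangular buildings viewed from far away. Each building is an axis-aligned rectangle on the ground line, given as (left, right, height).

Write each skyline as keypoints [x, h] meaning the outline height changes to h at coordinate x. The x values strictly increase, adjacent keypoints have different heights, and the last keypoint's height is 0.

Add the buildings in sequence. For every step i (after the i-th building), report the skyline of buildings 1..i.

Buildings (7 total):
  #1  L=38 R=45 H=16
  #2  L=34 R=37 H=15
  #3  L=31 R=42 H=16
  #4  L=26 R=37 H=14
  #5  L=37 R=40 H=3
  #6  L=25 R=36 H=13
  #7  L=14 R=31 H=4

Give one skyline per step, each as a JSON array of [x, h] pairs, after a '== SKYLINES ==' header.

== SKYLINES ==
[[38,16],[45,0]]
[[34,15],[37,0],[38,16],[45,0]]
[[31,16],[45,0]]
[[26,14],[31,16],[45,0]]
[[26,14],[31,16],[45,0]]
[[25,13],[26,14],[31,16],[45,0]]
[[14,4],[25,13],[26,14],[31,16],[45,0]]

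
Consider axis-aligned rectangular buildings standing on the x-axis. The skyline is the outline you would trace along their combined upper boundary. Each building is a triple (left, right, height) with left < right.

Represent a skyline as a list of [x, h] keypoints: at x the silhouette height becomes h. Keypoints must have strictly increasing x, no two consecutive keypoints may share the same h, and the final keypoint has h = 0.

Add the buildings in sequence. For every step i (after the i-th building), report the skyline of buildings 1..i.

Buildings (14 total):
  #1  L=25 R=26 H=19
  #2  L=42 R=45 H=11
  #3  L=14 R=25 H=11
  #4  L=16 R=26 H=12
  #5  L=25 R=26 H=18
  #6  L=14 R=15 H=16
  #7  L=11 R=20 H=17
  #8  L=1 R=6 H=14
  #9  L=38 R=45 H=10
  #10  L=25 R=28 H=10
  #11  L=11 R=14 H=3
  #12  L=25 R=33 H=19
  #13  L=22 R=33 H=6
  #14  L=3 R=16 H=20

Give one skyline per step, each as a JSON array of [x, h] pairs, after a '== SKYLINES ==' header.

== SKYLINES ==
[[25,19],[26,0]]
[[25,19],[26,0],[42,11],[45,0]]
[[14,11],[25,19],[26,0],[42,11],[45,0]]
[[14,11],[16,12],[25,19],[26,0],[42,11],[45,0]]
[[14,11],[16,12],[25,19],[26,0],[42,11],[45,0]]
[[14,16],[15,11],[16,12],[25,19],[26,0],[42,11],[45,0]]
[[11,17],[20,12],[25,19],[26,0],[42,11],[45,0]]
[[1,14],[6,0],[11,17],[20,12],[25,19],[26,0],[42,11],[45,0]]
[[1,14],[6,0],[11,17],[20,12],[25,19],[26,0],[38,10],[42,11],[45,0]]
[[1,14],[6,0],[11,17],[20,12],[25,19],[26,10],[28,0],[38,10],[42,11],[45,0]]
[[1,14],[6,0],[11,17],[20,12],[25,19],[26,10],[28,0],[38,10],[42,11],[45,0]]
[[1,14],[6,0],[11,17],[20,12],[25,19],[33,0],[38,10],[42,11],[45,0]]
[[1,14],[6,0],[11,17],[20,12],[25,19],[33,0],[38,10],[42,11],[45,0]]
[[1,14],[3,20],[16,17],[20,12],[25,19],[33,0],[38,10],[42,11],[45,0]]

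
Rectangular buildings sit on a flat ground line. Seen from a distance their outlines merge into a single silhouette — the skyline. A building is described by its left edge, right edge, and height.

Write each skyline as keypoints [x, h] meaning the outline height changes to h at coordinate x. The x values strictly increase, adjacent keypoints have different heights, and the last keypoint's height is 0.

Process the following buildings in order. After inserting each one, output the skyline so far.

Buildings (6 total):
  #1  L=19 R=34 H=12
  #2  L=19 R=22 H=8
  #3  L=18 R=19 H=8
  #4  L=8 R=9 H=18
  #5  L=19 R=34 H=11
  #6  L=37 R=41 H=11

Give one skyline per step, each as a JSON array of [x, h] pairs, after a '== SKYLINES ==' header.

== SKYLINES ==
[[19,12],[34,0]]
[[19,12],[34,0]]
[[18,8],[19,12],[34,0]]
[[8,18],[9,0],[18,8],[19,12],[34,0]]
[[8,18],[9,0],[18,8],[19,12],[34,0]]
[[8,18],[9,0],[18,8],[19,12],[34,0],[37,11],[41,0]]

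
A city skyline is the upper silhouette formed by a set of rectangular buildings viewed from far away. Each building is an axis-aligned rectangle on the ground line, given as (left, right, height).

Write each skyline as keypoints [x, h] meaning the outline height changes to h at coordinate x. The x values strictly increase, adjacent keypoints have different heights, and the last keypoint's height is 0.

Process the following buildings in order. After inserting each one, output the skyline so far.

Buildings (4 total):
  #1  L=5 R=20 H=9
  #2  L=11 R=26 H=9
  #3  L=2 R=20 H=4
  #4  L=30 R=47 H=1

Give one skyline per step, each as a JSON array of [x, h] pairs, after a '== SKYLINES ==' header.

== SKYLINES ==
[[5,9],[20,0]]
[[5,9],[26,0]]
[[2,4],[5,9],[26,0]]
[[2,4],[5,9],[26,0],[30,1],[47,0]]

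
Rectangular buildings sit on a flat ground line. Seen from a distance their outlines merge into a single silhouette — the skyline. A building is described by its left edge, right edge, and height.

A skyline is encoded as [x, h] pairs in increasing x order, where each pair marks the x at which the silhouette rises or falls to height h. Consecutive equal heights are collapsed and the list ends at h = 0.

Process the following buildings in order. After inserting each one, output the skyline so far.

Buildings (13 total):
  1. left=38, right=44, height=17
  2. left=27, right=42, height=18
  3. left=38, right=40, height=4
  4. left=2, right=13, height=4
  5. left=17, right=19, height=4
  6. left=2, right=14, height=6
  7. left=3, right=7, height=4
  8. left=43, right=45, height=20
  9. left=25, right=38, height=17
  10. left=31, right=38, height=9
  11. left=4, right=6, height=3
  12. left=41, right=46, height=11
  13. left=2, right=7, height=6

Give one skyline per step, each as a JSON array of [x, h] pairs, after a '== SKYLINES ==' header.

== SKYLINES ==
[[38,17],[44,0]]
[[27,18],[42,17],[44,0]]
[[27,18],[42,17],[44,0]]
[[2,4],[13,0],[27,18],[42,17],[44,0]]
[[2,4],[13,0],[17,4],[19,0],[27,18],[42,17],[44,0]]
[[2,6],[14,0],[17,4],[19,0],[27,18],[42,17],[44,0]]
[[2,6],[14,0],[17,4],[19,0],[27,18],[42,17],[44,0]]
[[2,6],[14,0],[17,4],[19,0],[27,18],[42,17],[43,20],[45,0]]
[[2,6],[14,0],[17,4],[19,0],[25,17],[27,18],[42,17],[43,20],[45,0]]
[[2,6],[14,0],[17,4],[19,0],[25,17],[27,18],[42,17],[43,20],[45,0]]
[[2,6],[14,0],[17,4],[19,0],[25,17],[27,18],[42,17],[43,20],[45,0]]
[[2,6],[14,0],[17,4],[19,0],[25,17],[27,18],[42,17],[43,20],[45,11],[46,0]]
[[2,6],[14,0],[17,4],[19,0],[25,17],[27,18],[42,17],[43,20],[45,11],[46,0]]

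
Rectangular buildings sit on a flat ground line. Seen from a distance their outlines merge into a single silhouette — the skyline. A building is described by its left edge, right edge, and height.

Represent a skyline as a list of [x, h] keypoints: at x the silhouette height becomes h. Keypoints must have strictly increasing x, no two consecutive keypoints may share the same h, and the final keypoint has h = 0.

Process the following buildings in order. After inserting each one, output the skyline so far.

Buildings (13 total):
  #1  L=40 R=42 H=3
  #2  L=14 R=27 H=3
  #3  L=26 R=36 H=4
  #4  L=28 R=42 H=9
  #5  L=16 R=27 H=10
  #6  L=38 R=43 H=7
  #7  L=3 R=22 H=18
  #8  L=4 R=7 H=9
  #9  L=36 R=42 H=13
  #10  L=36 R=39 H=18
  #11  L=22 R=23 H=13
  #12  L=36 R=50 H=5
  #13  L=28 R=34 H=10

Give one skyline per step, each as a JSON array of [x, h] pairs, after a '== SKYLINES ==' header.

== SKYLINES ==
[[40,3],[42,0]]
[[14,3],[27,0],[40,3],[42,0]]
[[14,3],[26,4],[36,0],[40,3],[42,0]]
[[14,3],[26,4],[28,9],[42,0]]
[[14,3],[16,10],[27,4],[28,9],[42,0]]
[[14,3],[16,10],[27,4],[28,9],[42,7],[43,0]]
[[3,18],[22,10],[27,4],[28,9],[42,7],[43,0]]
[[3,18],[22,10],[27,4],[28,9],[42,7],[43,0]]
[[3,18],[22,10],[27,4],[28,9],[36,13],[42,7],[43,0]]
[[3,18],[22,10],[27,4],[28,9],[36,18],[39,13],[42,7],[43,0]]
[[3,18],[22,13],[23,10],[27,4],[28,9],[36,18],[39,13],[42,7],[43,0]]
[[3,18],[22,13],[23,10],[27,4],[28,9],[36,18],[39,13],[42,7],[43,5],[50,0]]
[[3,18],[22,13],[23,10],[27,4],[28,10],[34,9],[36,18],[39,13],[42,7],[43,5],[50,0]]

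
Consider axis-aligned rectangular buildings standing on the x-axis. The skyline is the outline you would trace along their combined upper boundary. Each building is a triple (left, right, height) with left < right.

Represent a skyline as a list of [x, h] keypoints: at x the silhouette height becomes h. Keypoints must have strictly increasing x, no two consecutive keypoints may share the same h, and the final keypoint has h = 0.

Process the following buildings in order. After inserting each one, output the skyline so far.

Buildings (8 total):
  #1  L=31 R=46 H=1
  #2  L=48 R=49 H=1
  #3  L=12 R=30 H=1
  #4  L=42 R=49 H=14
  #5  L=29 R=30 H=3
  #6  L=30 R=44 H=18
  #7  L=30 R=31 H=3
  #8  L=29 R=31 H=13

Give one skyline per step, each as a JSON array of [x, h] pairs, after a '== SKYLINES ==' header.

== SKYLINES ==
[[31,1],[46,0]]
[[31,1],[46,0],[48,1],[49,0]]
[[12,1],[30,0],[31,1],[46,0],[48,1],[49,0]]
[[12,1],[30,0],[31,1],[42,14],[49,0]]
[[12,1],[29,3],[30,0],[31,1],[42,14],[49,0]]
[[12,1],[29,3],[30,18],[44,14],[49,0]]
[[12,1],[29,3],[30,18],[44,14],[49,0]]
[[12,1],[29,13],[30,18],[44,14],[49,0]]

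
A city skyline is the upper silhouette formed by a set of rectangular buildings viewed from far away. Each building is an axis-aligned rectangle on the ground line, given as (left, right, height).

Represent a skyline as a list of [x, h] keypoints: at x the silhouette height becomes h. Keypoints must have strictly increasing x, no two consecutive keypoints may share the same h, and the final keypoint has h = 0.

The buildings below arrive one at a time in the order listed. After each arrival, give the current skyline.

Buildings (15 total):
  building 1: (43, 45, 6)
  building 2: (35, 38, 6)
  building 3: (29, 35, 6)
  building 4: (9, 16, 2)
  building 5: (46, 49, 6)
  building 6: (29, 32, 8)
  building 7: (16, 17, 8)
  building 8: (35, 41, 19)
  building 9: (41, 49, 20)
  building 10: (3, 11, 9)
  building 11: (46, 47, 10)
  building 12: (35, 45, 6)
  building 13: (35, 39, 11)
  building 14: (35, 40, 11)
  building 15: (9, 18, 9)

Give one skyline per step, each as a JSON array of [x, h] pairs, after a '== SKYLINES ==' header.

== SKYLINES ==
[[43,6],[45,0]]
[[35,6],[38,0],[43,6],[45,0]]
[[29,6],[38,0],[43,6],[45,0]]
[[9,2],[16,0],[29,6],[38,0],[43,6],[45,0]]
[[9,2],[16,0],[29,6],[38,0],[43,6],[45,0],[46,6],[49,0]]
[[9,2],[16,0],[29,8],[32,6],[38,0],[43,6],[45,0],[46,6],[49,0]]
[[9,2],[16,8],[17,0],[29,8],[32,6],[38,0],[43,6],[45,0],[46,6],[49,0]]
[[9,2],[16,8],[17,0],[29,8],[32,6],[35,19],[41,0],[43,6],[45,0],[46,6],[49,0]]
[[9,2],[16,8],[17,0],[29,8],[32,6],[35,19],[41,20],[49,0]]
[[3,9],[11,2],[16,8],[17,0],[29,8],[32,6],[35,19],[41,20],[49,0]]
[[3,9],[11,2],[16,8],[17,0],[29,8],[32,6],[35,19],[41,20],[49,0]]
[[3,9],[11,2],[16,8],[17,0],[29,8],[32,6],[35,19],[41,20],[49,0]]
[[3,9],[11,2],[16,8],[17,0],[29,8],[32,6],[35,19],[41,20],[49,0]]
[[3,9],[11,2],[16,8],[17,0],[29,8],[32,6],[35,19],[41,20],[49,0]]
[[3,9],[18,0],[29,8],[32,6],[35,19],[41,20],[49,0]]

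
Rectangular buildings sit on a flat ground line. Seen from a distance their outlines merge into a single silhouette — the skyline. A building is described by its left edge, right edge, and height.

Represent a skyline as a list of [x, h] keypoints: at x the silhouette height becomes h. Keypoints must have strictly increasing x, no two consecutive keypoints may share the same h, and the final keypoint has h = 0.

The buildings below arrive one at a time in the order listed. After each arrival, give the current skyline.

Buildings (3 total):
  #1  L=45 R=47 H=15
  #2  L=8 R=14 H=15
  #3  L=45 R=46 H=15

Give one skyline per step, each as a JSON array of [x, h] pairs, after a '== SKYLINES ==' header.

== SKYLINES ==
[[45,15],[47,0]]
[[8,15],[14,0],[45,15],[47,0]]
[[8,15],[14,0],[45,15],[47,0]]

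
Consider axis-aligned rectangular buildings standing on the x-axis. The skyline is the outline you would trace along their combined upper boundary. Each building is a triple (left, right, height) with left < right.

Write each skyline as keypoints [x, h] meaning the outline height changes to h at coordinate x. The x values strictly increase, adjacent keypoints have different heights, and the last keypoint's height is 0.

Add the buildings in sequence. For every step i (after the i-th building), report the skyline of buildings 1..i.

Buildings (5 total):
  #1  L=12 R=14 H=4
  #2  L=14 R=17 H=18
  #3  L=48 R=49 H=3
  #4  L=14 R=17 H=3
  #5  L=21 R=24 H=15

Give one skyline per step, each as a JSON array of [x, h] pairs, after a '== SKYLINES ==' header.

== SKYLINES ==
[[12,4],[14,0]]
[[12,4],[14,18],[17,0]]
[[12,4],[14,18],[17,0],[48,3],[49,0]]
[[12,4],[14,18],[17,0],[48,3],[49,0]]
[[12,4],[14,18],[17,0],[21,15],[24,0],[48,3],[49,0]]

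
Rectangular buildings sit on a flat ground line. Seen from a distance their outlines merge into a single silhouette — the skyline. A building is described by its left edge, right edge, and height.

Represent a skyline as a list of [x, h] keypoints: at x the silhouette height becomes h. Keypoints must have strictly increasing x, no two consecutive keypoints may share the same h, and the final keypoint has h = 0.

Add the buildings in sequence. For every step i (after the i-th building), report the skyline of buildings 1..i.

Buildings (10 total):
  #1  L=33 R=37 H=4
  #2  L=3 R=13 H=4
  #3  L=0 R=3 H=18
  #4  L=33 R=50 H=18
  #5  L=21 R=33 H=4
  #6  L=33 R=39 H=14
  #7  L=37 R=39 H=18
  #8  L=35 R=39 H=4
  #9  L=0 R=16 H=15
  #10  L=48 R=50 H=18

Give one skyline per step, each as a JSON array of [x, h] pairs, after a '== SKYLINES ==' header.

== SKYLINES ==
[[33,4],[37,0]]
[[3,4],[13,0],[33,4],[37,0]]
[[0,18],[3,4],[13,0],[33,4],[37,0]]
[[0,18],[3,4],[13,0],[33,18],[50,0]]
[[0,18],[3,4],[13,0],[21,4],[33,18],[50,0]]
[[0,18],[3,4],[13,0],[21,4],[33,18],[50,0]]
[[0,18],[3,4],[13,0],[21,4],[33,18],[50,0]]
[[0,18],[3,4],[13,0],[21,4],[33,18],[50,0]]
[[0,18],[3,15],[16,0],[21,4],[33,18],[50,0]]
[[0,18],[3,15],[16,0],[21,4],[33,18],[50,0]]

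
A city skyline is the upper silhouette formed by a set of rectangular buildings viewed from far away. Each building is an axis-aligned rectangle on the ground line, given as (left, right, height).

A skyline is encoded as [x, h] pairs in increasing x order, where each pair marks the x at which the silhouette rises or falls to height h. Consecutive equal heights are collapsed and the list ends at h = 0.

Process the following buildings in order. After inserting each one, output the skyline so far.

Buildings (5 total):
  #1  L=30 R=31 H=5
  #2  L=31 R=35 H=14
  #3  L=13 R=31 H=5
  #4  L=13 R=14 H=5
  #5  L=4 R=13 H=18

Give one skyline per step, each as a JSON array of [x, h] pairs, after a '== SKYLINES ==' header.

== SKYLINES ==
[[30,5],[31,0]]
[[30,5],[31,14],[35,0]]
[[13,5],[31,14],[35,0]]
[[13,5],[31,14],[35,0]]
[[4,18],[13,5],[31,14],[35,0]]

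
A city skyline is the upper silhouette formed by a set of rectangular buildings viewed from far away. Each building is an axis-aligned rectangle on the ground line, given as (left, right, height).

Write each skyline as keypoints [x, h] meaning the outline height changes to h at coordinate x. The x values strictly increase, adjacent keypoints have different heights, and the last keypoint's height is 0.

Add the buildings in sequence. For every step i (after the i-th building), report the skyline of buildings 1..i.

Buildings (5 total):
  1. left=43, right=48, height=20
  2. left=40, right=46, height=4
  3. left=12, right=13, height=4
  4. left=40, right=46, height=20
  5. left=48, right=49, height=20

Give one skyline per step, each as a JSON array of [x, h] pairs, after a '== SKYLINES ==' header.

== SKYLINES ==
[[43,20],[48,0]]
[[40,4],[43,20],[48,0]]
[[12,4],[13,0],[40,4],[43,20],[48,0]]
[[12,4],[13,0],[40,20],[48,0]]
[[12,4],[13,0],[40,20],[49,0]]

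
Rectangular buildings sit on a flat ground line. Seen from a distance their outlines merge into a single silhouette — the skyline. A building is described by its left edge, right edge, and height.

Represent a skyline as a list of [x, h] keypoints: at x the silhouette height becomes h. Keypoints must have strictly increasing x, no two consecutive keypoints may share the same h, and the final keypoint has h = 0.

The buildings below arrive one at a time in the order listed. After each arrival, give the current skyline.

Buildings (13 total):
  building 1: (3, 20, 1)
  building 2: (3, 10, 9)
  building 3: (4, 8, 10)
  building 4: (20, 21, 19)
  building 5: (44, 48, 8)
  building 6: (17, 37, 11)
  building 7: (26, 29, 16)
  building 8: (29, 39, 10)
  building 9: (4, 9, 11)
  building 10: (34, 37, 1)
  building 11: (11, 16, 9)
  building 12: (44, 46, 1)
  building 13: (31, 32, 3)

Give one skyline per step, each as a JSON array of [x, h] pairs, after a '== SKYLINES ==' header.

== SKYLINES ==
[[3,1],[20,0]]
[[3,9],[10,1],[20,0]]
[[3,9],[4,10],[8,9],[10,1],[20,0]]
[[3,9],[4,10],[8,9],[10,1],[20,19],[21,0]]
[[3,9],[4,10],[8,9],[10,1],[20,19],[21,0],[44,8],[48,0]]
[[3,9],[4,10],[8,9],[10,1],[17,11],[20,19],[21,11],[37,0],[44,8],[48,0]]
[[3,9],[4,10],[8,9],[10,1],[17,11],[20,19],[21,11],[26,16],[29,11],[37,0],[44,8],[48,0]]
[[3,9],[4,10],[8,9],[10,1],[17,11],[20,19],[21,11],[26,16],[29,11],[37,10],[39,0],[44,8],[48,0]]
[[3,9],[4,11],[9,9],[10,1],[17,11],[20,19],[21,11],[26,16],[29,11],[37,10],[39,0],[44,8],[48,0]]
[[3,9],[4,11],[9,9],[10,1],[17,11],[20,19],[21,11],[26,16],[29,11],[37,10],[39,0],[44,8],[48,0]]
[[3,9],[4,11],[9,9],[10,1],[11,9],[16,1],[17,11],[20,19],[21,11],[26,16],[29,11],[37,10],[39,0],[44,8],[48,0]]
[[3,9],[4,11],[9,9],[10,1],[11,9],[16,1],[17,11],[20,19],[21,11],[26,16],[29,11],[37,10],[39,0],[44,8],[48,0]]
[[3,9],[4,11],[9,9],[10,1],[11,9],[16,1],[17,11],[20,19],[21,11],[26,16],[29,11],[37,10],[39,0],[44,8],[48,0]]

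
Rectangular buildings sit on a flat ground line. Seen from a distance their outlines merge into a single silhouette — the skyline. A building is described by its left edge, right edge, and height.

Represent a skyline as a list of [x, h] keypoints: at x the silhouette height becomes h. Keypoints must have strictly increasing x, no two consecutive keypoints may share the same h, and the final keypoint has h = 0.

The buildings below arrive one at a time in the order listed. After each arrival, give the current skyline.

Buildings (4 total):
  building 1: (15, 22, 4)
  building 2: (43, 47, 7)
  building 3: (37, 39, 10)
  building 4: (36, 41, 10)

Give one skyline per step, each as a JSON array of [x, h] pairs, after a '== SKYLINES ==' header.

== SKYLINES ==
[[15,4],[22,0]]
[[15,4],[22,0],[43,7],[47,0]]
[[15,4],[22,0],[37,10],[39,0],[43,7],[47,0]]
[[15,4],[22,0],[36,10],[41,0],[43,7],[47,0]]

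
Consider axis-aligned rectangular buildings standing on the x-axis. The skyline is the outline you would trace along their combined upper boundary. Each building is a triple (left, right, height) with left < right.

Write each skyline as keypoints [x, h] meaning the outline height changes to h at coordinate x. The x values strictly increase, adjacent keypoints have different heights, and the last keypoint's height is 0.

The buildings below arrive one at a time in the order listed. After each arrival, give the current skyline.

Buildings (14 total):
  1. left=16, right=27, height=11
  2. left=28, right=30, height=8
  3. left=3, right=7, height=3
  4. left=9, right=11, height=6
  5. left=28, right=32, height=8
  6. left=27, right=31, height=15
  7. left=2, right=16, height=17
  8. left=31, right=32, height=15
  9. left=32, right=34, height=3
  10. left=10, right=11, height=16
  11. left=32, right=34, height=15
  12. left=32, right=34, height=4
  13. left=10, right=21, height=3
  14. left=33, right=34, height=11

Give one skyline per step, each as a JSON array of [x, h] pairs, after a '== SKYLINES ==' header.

== SKYLINES ==
[[16,11],[27,0]]
[[16,11],[27,0],[28,8],[30,0]]
[[3,3],[7,0],[16,11],[27,0],[28,8],[30,0]]
[[3,3],[7,0],[9,6],[11,0],[16,11],[27,0],[28,8],[30,0]]
[[3,3],[7,0],[9,6],[11,0],[16,11],[27,0],[28,8],[32,0]]
[[3,3],[7,0],[9,6],[11,0],[16,11],[27,15],[31,8],[32,0]]
[[2,17],[16,11],[27,15],[31,8],[32,0]]
[[2,17],[16,11],[27,15],[32,0]]
[[2,17],[16,11],[27,15],[32,3],[34,0]]
[[2,17],[16,11],[27,15],[32,3],[34,0]]
[[2,17],[16,11],[27,15],[34,0]]
[[2,17],[16,11],[27,15],[34,0]]
[[2,17],[16,11],[27,15],[34,0]]
[[2,17],[16,11],[27,15],[34,0]]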